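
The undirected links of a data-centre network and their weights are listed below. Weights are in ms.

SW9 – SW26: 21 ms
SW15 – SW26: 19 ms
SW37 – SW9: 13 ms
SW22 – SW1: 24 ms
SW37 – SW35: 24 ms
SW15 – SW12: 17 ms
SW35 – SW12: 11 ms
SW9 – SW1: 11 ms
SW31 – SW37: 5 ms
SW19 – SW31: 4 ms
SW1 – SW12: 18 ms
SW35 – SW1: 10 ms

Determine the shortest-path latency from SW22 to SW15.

Compare a few routes:
SW22–SW1–SW35–SW12–SW15: 24+10+11+17 = 62
SW22–SW1–SW12–SW15: 24+18+17 = 59
SW22–SW1–SW9–SW37–SW35–SW12–SW15: 24+11+13+24+11+17 = 100
SW22–SW1–SW9–SW26–SW15: 24+11+21+19 = 75
Cheapest is SW22–SW1–SW12–SW15 at 59 ms.

59 ms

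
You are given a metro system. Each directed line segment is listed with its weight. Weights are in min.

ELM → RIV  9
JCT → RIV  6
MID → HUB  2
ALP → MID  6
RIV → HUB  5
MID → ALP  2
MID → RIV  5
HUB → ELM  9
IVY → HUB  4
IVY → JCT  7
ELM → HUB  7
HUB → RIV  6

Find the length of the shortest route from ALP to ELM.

Shortest distances from ALP:
ALP: 0
MID: 6  (via ALP)
HUB: 8  (via MID)
RIV: 11  (via MID)
ELM: 17  (via HUB)
Shortest route: ALP → MID → HUB → ELM = 17 min.

17 min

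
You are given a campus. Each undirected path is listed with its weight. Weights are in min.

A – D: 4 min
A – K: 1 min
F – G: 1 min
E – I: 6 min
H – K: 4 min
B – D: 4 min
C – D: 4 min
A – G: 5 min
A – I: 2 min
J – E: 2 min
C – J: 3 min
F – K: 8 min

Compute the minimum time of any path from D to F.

10 min

Enumerating some paths:
D–C–J–E–I–A–G–F: 4+3+2+6+2+5+1 = 23
D–A–K–F: 4+1+8 = 13
D–A–G–F: 4+5+1 = 10
Cheapest is D–A–G–F at 10 min.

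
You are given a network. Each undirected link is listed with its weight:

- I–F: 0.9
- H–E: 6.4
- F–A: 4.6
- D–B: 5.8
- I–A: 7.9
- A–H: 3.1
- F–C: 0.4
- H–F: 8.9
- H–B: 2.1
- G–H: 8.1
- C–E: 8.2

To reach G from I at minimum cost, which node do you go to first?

F

Candidate routes:
I - F - H - G: 0.9+8.9+8.1 = 17.9
I - A - H - G: 7.9+3.1+8.1 = 19.1
I - F - A - H - G: 0.9+4.6+3.1+8.1 = 16.7
Cheapest is I - F - A - H - G at 16.7.
So from I the first move is to F.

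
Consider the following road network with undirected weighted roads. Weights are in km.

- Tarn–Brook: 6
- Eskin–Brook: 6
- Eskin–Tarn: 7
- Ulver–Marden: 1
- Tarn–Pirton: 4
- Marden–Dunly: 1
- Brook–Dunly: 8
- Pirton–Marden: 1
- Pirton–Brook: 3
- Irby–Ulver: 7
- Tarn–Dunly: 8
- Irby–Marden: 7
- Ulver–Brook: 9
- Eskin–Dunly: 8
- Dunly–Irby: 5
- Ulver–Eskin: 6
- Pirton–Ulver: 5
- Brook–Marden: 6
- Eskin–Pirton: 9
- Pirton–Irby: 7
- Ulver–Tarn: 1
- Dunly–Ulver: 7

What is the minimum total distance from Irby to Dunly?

Shortest distances from Irby:
Irby: 0
Dunly: 5  (via Irby)
Shortest route: Irby–Dunly = 5 km.

5 km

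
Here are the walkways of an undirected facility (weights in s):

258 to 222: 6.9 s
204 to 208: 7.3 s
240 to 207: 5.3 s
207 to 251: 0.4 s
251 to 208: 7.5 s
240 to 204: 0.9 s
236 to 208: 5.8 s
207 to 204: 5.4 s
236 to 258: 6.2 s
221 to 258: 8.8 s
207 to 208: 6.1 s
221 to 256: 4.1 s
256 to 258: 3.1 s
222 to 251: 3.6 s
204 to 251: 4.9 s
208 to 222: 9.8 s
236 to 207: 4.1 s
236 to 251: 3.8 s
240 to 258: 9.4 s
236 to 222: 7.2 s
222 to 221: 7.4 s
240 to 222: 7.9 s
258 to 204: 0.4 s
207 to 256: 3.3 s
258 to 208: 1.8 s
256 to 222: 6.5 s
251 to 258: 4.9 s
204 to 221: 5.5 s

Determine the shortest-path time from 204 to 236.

Running Dijkstra from 204:
204: 0
258: 0.4  (via 204)
240: 0.9  (via 204)
208: 2.2  (via 258)
256: 3.5  (via 258)
251: 4.9  (via 204)
207: 5.3  (via 251)
221: 5.5  (via 204)
236: 6.6  (via 258)
Shortest route: 204 → 258 → 236 = 6.6 s.

6.6 s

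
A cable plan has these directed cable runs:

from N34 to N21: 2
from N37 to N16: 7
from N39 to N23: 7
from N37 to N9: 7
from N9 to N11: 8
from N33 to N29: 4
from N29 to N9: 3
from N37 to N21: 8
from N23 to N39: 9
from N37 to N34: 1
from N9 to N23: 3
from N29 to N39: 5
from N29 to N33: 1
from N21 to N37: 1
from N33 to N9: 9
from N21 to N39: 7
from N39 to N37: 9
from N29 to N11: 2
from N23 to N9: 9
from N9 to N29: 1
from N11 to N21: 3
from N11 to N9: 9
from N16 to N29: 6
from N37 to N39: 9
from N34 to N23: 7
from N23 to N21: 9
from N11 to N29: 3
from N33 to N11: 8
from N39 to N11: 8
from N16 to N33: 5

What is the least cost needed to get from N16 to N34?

13

Settle nodes by increasing distance from N16:
N16: 0
N33: 5  (via N16)
N29: 6  (via N16)
N11: 8  (via N29)
N9: 9  (via N29)
N39: 11  (via N29)
N21: 11  (via N11)
N37: 12  (via N21)
N23: 12  (via N9)
N34: 13  (via N37)
Shortest route: N16–N29–N11–N21–N37–N34 = 13.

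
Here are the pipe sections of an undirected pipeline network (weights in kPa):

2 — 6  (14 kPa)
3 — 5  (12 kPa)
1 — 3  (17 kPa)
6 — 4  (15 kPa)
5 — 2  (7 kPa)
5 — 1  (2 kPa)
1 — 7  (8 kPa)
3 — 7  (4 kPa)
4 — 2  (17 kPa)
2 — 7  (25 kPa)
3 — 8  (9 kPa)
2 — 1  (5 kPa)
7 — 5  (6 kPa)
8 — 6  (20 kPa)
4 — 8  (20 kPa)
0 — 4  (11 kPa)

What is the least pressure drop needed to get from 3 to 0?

40 kPa

Settle nodes by increasing distance from 3:
3: 0
7: 4  (via 3)
8: 9  (via 3)
5: 10  (via 7)
1: 12  (via 7)
2: 17  (via 5)
4: 29  (via 8)
6: 29  (via 8)
0: 40  (via 4)
Shortest route: 3 → 8 → 4 → 0 = 40 kPa.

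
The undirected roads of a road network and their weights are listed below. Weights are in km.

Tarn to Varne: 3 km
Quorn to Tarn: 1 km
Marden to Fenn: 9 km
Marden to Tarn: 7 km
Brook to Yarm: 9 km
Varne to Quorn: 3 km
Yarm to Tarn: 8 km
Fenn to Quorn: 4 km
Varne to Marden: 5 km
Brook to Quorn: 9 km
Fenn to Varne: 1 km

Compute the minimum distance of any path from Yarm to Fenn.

12 km

Settle nodes by increasing distance from Yarm:
Yarm: 0
Tarn: 8  (via Yarm)
Brook: 9  (via Yarm)
Quorn: 9  (via Tarn)
Varne: 11  (via Tarn)
Fenn: 12  (via Varne)
Shortest route: Yarm → Tarn → Varne → Fenn = 12 km.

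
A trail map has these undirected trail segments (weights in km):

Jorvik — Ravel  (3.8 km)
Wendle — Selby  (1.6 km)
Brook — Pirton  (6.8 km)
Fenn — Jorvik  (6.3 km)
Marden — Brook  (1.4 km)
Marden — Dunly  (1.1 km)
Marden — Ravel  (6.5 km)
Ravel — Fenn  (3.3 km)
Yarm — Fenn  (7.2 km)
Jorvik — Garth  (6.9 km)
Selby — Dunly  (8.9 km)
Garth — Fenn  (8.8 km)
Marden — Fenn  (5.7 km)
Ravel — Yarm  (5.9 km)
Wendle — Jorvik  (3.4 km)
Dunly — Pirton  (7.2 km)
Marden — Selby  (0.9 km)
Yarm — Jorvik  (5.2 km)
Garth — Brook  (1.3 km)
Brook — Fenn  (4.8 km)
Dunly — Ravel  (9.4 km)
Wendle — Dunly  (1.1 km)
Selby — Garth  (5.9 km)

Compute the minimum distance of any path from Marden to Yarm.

10.8 km

Shortest distances from Marden:
Marden: 0
Selby: 0.9  (via Marden)
Dunly: 1.1  (via Marden)
Brook: 1.4  (via Marden)
Wendle: 2.2  (via Dunly)
Garth: 2.7  (via Brook)
Jorvik: 5.6  (via Wendle)
Fenn: 5.7  (via Marden)
Ravel: 6.5  (via Marden)
Pirton: 8.2  (via Brook)
Yarm: 10.8  (via Jorvik)
Shortest route: Marden–Dunly–Wendle–Jorvik–Yarm = 10.8 km.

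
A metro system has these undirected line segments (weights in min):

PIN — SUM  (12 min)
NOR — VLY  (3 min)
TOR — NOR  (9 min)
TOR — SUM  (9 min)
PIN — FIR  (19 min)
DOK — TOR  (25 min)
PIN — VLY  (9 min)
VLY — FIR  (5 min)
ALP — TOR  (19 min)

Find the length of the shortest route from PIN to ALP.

40 min

Candidate routes:
PIN → FIR → VLY → NOR → TOR → ALP: 19+5+3+9+19 = 55
PIN → SUM → TOR → ALP: 12+9+19 = 40
Cheapest is PIN → SUM → TOR → ALP at 40 min.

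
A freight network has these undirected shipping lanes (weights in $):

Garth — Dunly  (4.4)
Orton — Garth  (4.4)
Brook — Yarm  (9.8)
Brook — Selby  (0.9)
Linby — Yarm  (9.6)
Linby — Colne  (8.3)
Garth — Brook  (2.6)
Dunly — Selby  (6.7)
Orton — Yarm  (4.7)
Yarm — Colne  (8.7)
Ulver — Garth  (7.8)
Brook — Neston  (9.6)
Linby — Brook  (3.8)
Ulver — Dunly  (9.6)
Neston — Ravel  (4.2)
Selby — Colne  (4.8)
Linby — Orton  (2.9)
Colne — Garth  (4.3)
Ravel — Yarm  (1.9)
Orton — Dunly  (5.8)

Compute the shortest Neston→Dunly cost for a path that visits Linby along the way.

Best Neston to Linby: Neston → Brook → Linby costing 13.4
Shortest Linby→Dunly: Linby → Orton → Dunly = 8.7
Total via Linby: 13.4 + 8.7 = $22.1.

$22.1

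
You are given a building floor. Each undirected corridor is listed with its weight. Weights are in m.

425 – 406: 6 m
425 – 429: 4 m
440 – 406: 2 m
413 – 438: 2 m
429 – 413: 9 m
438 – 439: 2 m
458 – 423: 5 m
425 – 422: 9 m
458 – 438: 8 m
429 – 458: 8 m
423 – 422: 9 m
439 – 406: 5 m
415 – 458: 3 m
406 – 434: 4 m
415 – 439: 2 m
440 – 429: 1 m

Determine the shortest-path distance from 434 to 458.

14 m

Compare a few routes:
434–406–440–429–458: 4+2+1+8 = 15
434–406–439–415–458: 4+5+2+3 = 14
434–406–439–438–458: 4+5+2+8 = 19
434–406–425–429–458: 4+6+4+8 = 22
Cheapest is 434–406–439–415–458 at 14 m.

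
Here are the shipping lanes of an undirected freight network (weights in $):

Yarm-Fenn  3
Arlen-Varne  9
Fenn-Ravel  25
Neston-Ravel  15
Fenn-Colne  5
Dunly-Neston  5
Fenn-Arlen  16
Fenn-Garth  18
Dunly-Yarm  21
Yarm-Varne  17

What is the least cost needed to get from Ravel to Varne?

Running Dijkstra from Ravel:
Ravel: 0
Neston: 15  (via Ravel)
Dunly: 20  (via Neston)
Fenn: 25  (via Ravel)
Yarm: 28  (via Fenn)
Colne: 30  (via Fenn)
Arlen: 41  (via Fenn)
Garth: 43  (via Fenn)
Varne: 45  (via Yarm)
Shortest route: Ravel → Fenn → Yarm → Varne = $45.

$45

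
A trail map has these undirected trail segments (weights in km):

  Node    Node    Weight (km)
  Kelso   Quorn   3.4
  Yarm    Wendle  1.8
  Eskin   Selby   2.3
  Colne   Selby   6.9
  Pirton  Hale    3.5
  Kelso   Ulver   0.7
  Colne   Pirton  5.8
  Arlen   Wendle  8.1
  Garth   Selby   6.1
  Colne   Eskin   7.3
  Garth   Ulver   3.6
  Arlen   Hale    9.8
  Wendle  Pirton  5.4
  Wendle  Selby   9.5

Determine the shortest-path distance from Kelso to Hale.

26.6 km

Compare a few routes:
Kelso–Ulver–Garth–Selby–Colne–Pirton–Hale: 0.7+3.6+6.1+6.9+5.8+3.5 = 26.6
Kelso–Ulver–Garth–Selby–Wendle–Arlen–Hale: 0.7+3.6+6.1+9.5+8.1+9.8 = 37.8
Kelso–Ulver–Garth–Selby–Wendle–Pirton–Hale: 0.7+3.6+6.1+9.5+5.4+3.5 = 28.8
Kelso–Ulver–Garth–Selby–Eskin–Colne–Pirton–Hale: 0.7+3.6+6.1+2.3+7.3+5.8+3.5 = 29.3
The minimum is 26.6 km via Kelso–Ulver–Garth–Selby–Colne–Pirton–Hale.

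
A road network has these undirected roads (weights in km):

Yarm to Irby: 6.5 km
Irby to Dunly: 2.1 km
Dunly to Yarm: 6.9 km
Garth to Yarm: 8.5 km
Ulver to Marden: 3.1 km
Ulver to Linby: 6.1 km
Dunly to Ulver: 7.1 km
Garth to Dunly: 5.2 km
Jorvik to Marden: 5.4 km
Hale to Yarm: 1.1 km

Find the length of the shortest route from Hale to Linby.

21.2 km

Compare a few routes:
Hale - Yarm - Irby - Dunly - Ulver - Linby: 1.1+6.5+2.1+7.1+6.1 = 22.9
Hale - Yarm - Dunly - Ulver - Linby: 1.1+6.9+7.1+6.1 = 21.2
Cheapest is Hale - Yarm - Dunly - Ulver - Linby at 21.2 km.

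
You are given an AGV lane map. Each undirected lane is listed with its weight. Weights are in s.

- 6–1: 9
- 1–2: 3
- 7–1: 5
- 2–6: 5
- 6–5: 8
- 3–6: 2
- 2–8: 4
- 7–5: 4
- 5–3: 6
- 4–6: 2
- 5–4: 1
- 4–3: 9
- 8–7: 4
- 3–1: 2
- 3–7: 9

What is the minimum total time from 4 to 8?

Candidate routes:
4 - 6 - 2 - 8: 2+5+4 = 11
4 - 6 - 3 - 1 - 2 - 8: 2+2+2+3+4 = 13
4 - 6 - 3 - 1 - 7 - 8: 2+2+2+5+4 = 15
4 - 5 - 7 - 8: 1+4+4 = 9
The minimum is 9 s via 4 - 5 - 7 - 8.

9 s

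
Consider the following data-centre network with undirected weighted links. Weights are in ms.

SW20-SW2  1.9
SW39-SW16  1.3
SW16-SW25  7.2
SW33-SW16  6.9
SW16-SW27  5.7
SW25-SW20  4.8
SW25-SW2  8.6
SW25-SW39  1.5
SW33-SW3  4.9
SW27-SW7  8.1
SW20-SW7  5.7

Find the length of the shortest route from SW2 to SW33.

16.4 ms

Settle nodes by increasing distance from SW2:
SW2: 0
SW20: 1.9  (via SW2)
SW25: 6.7  (via SW20)
SW7: 7.6  (via SW20)
SW39: 8.2  (via SW25)
SW16: 9.5  (via SW39)
SW27: 15.2  (via SW16)
SW33: 16.4  (via SW16)
Shortest route: SW2 → SW20 → SW25 → SW39 → SW16 → SW33 = 16.4 ms.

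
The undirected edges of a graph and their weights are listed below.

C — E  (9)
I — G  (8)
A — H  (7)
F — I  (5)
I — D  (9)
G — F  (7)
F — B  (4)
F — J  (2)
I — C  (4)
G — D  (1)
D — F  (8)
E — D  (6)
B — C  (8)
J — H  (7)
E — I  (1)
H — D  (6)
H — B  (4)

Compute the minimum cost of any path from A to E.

19

Compare a few routes:
A → H → J → F → I → E: 7+7+2+5+1 = 22
A → H → D → E: 7+6+6 = 19
A → H → B → F → I → E: 7+4+4+5+1 = 21
Cheapest is A → H → D → E at 19.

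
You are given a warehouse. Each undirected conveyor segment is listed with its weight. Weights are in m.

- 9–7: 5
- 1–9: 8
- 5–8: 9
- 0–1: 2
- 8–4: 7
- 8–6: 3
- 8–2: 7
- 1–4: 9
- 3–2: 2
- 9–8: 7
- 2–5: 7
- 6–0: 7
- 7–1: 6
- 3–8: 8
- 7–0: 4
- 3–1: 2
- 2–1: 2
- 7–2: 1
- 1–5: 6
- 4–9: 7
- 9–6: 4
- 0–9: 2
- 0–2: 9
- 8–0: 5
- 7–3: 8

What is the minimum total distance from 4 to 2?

11 m

Shortest distances from 4:
4: 0
8: 7  (via 4)
9: 7  (via 4)
0: 9  (via 9)
1: 9  (via 4)
6: 10  (via 8)
2: 11  (via 1)
Shortest route: 4 → 1 → 2 = 11 m.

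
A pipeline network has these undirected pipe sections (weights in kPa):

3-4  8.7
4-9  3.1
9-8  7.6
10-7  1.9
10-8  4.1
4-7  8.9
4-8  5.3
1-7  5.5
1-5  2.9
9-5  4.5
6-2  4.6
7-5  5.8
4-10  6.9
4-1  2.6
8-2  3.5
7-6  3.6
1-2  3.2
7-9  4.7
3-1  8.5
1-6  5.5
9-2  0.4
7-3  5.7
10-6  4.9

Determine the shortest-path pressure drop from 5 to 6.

8.4 kPa

Candidate routes:
5 - 1 - 6: 2.9+5.5 = 8.4
5 - 7 - 6: 5.8+3.6 = 9.4
The minimum is 8.4 kPa via 5 - 1 - 6.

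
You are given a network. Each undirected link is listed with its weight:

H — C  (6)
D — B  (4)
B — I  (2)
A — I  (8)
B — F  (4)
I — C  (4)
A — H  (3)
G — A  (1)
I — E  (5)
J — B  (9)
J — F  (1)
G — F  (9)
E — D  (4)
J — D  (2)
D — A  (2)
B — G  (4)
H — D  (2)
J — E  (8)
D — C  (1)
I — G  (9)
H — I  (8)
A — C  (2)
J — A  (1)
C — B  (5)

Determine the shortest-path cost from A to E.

Compare a few routes:
A–D–E: 2+4 = 6
A–C–D–E: 2+1+4 = 7
Cheapest is A–D–E at 6.

6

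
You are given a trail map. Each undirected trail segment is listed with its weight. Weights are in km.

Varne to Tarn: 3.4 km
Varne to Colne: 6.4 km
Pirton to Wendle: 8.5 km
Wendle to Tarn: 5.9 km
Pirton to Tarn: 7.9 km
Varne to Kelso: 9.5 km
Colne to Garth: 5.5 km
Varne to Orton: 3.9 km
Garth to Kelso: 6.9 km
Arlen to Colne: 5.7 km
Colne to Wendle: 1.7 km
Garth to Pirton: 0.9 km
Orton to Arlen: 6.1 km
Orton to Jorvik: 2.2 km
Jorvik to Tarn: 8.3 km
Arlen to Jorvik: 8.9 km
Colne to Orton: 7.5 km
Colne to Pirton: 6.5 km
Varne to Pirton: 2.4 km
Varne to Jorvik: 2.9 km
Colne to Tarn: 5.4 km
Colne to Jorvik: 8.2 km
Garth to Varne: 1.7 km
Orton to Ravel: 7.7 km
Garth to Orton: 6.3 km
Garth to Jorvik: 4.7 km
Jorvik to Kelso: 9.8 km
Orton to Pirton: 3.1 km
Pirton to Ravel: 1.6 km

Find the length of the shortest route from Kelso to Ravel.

9.4 km

Shortest distances from Kelso:
Kelso: 0
Garth: 6.9  (via Kelso)
Pirton: 7.8  (via Garth)
Varne: 8.6  (via Garth)
Ravel: 9.4  (via Pirton)
Shortest route: Kelso–Garth–Pirton–Ravel = 9.4 km.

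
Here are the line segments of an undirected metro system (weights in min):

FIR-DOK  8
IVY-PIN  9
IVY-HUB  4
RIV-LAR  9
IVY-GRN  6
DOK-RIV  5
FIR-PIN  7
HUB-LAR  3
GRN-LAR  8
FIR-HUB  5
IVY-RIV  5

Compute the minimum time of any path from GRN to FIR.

Running Dijkstra from GRN:
GRN: 0
IVY: 6  (via GRN)
LAR: 8  (via GRN)
HUB: 10  (via IVY)
RIV: 11  (via IVY)
FIR: 15  (via HUB)
Shortest route: GRN → IVY → HUB → FIR = 15 min.

15 min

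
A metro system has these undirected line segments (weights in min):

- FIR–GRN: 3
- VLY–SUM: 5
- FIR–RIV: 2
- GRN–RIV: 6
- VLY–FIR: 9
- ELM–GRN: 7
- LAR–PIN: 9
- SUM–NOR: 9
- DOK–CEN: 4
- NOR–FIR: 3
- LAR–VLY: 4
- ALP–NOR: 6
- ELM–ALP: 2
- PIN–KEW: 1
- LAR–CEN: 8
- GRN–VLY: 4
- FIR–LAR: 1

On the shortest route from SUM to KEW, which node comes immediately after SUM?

VLY

Compare a few routes:
SUM - VLY - GRN - FIR - LAR - PIN - KEW: 5+4+3+1+9+1 = 23
SUM - VLY - FIR - LAR - PIN - KEW: 5+9+1+9+1 = 25
SUM - NOR - FIR - LAR - PIN - KEW: 9+3+1+9+1 = 23
SUM - VLY - LAR - PIN - KEW: 5+4+9+1 = 19
Cheapest is SUM - VLY - LAR - PIN - KEW at 19 min.
So from SUM the first move is to VLY.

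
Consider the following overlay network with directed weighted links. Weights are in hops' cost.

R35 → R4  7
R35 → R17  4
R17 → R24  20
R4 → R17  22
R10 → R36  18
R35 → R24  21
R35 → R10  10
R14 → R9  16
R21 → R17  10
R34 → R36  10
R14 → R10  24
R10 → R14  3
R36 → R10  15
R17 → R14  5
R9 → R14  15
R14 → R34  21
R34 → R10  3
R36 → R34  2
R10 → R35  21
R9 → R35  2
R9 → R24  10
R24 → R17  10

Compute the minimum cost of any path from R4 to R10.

Enumerating some paths:
R4 → R17 → R14 → R10: 22+5+24 = 51
R4 → R17 → R14 → R9 → R35 → R10: 22+5+16+2+10 = 55
Cheapest is R4 → R17 → R14 → R10 at 51 hops' cost.

51 hops' cost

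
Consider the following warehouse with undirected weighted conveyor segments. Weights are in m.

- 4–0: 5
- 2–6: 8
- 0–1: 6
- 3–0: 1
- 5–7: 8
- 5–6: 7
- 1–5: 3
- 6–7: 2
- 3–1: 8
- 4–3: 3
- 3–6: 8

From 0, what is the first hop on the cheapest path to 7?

3

Enumerating some paths:
0–1–5–7: 6+3+8 = 17
0–3–6–7: 1+8+2 = 11
0–4–3–6–7: 5+3+8+2 = 18
0–1–5–6–7: 6+3+7+2 = 18
The minimum is 11 m via 0–3–6–7.
So from 0 the first move is to 3.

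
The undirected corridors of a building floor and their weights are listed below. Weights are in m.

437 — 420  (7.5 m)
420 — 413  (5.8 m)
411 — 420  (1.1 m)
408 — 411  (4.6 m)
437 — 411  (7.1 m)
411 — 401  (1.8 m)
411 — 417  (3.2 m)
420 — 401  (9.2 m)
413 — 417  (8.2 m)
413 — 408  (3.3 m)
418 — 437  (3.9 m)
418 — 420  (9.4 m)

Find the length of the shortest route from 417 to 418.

Settle nodes by increasing distance from 417:
417: 0
411: 3.2  (via 417)
420: 4.3  (via 411)
401: 5  (via 411)
408: 7.8  (via 411)
413: 8.2  (via 417)
437: 10.3  (via 411)
418: 13.7  (via 420)
Shortest route: 417–411–420–418 = 13.7 m.

13.7 m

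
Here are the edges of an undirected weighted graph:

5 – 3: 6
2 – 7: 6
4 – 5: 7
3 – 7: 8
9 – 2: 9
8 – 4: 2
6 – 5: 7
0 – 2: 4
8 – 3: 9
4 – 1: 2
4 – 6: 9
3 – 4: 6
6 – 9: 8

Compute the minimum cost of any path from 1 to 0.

26

Candidate routes:
1 → 4 → 3 → 7 → 2 → 0: 2+6+8+6+4 = 26
1 → 4 → 8 → 3 → 7 → 2 → 0: 2+2+9+8+6+4 = 31
The minimum is 26 via 1 → 4 → 3 → 7 → 2 → 0.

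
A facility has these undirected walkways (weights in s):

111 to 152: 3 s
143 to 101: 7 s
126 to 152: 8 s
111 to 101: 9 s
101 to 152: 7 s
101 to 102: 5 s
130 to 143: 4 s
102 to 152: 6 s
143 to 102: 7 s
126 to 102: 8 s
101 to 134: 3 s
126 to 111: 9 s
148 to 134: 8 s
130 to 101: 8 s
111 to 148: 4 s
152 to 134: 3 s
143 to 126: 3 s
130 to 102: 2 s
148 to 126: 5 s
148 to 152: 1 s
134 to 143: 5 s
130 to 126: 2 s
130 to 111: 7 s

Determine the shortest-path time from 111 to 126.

Compare a few routes:
111 - 152 - 102 - 130 - 126: 3+6+2+2 = 13
111 - 148 - 152 - 126: 4+1+8 = 13
111 - 152 - 126: 3+8 = 11
111 - 126: 9 = 9
Cheapest is 111 - 126 at 9 s.

9 s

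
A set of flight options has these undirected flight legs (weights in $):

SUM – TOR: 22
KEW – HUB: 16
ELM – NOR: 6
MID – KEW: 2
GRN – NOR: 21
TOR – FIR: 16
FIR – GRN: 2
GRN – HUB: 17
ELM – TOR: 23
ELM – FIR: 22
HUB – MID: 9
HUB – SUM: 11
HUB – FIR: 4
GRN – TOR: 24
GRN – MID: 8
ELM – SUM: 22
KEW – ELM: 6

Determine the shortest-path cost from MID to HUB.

$9

Shortest distances from MID:
MID: 0
KEW: 2  (via MID)
GRN: 8  (via MID)
ELM: 8  (via KEW)
HUB: 9  (via MID)
Shortest route: MID–HUB = $9.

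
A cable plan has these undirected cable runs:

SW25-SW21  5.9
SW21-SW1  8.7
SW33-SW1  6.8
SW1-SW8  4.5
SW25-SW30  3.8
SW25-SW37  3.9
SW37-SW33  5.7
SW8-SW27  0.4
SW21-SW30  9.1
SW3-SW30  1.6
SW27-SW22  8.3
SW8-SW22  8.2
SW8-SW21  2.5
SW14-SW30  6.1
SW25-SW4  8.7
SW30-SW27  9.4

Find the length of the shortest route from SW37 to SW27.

12.7

Running Dijkstra from SW37:
SW37: 0
SW25: 3.9  (via SW37)
SW33: 5.7  (via SW37)
SW30: 7.7  (via SW25)
SW3: 9.3  (via SW30)
SW21: 9.8  (via SW25)
SW8: 12.3  (via SW21)
SW1: 12.5  (via SW33)
SW4: 12.6  (via SW25)
SW27: 12.7  (via SW8)
Shortest route: SW37 → SW25 → SW21 → SW8 → SW27 = 12.7.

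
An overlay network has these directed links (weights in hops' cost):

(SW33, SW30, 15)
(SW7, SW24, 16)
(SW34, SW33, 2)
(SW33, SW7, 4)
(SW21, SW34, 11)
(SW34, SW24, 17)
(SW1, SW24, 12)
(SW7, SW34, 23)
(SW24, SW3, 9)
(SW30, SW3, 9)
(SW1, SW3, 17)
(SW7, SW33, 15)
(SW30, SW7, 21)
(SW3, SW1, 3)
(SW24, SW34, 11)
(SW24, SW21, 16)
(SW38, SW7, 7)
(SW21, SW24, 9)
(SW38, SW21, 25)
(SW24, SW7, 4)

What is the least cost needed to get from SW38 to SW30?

Settle nodes by increasing distance from SW38:
SW38: 0
SW7: 7  (via SW38)
SW33: 22  (via SW7)
SW24: 23  (via SW7)
SW21: 25  (via SW38)
SW34: 30  (via SW7)
SW3: 32  (via SW24)
SW1: 35  (via SW3)
SW30: 37  (via SW33)
Shortest route: SW38–SW7–SW33–SW30 = 37 hops' cost.

37 hops' cost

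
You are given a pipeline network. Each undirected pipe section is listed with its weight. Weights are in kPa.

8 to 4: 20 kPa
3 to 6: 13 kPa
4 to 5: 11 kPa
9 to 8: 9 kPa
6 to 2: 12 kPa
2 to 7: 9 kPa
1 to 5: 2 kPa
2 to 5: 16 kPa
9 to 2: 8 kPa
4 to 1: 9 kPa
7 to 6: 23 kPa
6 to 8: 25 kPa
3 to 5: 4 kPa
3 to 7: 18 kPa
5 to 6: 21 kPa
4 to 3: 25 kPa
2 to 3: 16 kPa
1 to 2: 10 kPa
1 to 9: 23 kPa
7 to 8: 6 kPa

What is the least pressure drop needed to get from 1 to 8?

Running Dijkstra from 1:
1: 0
5: 2  (via 1)
3: 6  (via 5)
4: 9  (via 1)
2: 10  (via 1)
9: 18  (via 2)
6: 19  (via 3)
7: 19  (via 2)
8: 25  (via 7)
Shortest route: 1–2–7–8 = 25 kPa.

25 kPa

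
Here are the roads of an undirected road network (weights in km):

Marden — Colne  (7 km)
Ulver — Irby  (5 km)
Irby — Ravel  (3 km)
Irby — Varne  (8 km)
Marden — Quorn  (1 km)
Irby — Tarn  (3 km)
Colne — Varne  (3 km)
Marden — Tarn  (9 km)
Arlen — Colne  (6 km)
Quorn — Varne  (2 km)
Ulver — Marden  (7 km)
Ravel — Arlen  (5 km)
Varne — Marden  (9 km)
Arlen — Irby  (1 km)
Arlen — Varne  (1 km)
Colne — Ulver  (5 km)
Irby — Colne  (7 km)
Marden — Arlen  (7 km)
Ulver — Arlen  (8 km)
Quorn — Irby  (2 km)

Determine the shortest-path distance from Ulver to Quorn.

7 km

Shortest distances from Ulver:
Ulver: 0
Irby: 5  (via Ulver)
Colne: 5  (via Ulver)
Arlen: 6  (via Irby)
Marden: 7  (via Ulver)
Quorn: 7  (via Irby)
Shortest route: Ulver → Irby → Quorn = 7 km.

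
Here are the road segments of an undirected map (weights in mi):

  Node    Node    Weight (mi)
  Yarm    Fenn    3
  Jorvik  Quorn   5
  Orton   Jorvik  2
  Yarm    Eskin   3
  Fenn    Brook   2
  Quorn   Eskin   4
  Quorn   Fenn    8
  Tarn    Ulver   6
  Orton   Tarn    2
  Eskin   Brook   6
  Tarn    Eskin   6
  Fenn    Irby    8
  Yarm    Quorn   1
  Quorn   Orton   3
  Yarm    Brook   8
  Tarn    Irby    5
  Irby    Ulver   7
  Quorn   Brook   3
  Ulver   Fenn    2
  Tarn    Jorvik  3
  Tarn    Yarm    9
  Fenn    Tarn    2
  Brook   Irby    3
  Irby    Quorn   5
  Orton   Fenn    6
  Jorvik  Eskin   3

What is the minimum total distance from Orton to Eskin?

Shortest distances from Orton:
Orton: 0
Tarn: 2  (via Orton)
Jorvik: 2  (via Orton)
Quorn: 3  (via Orton)
Fenn: 4  (via Tarn)
Yarm: 4  (via Quorn)
Eskin: 5  (via Jorvik)
Shortest route: Orton–Jorvik–Eskin = 5 mi.

5 mi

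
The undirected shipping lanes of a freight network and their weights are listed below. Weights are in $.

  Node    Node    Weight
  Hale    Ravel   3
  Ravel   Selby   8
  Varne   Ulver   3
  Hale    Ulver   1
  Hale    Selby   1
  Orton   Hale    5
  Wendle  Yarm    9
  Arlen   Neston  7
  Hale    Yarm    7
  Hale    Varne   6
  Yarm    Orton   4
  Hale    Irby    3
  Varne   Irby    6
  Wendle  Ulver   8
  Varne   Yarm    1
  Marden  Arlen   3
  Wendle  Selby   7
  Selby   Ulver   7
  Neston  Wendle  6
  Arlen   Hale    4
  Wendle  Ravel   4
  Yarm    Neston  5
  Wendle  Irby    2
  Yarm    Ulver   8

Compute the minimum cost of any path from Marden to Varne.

Settle nodes by increasing distance from Marden:
Marden: 0
Arlen: 3  (via Marden)
Hale: 7  (via Arlen)
Selby: 8  (via Hale)
Ulver: 8  (via Hale)
Neston: 10  (via Arlen)
Irby: 10  (via Hale)
Ravel: 10  (via Hale)
Varne: 11  (via Ulver)
Shortest route: Marden → Arlen → Hale → Ulver → Varne = $11.

$11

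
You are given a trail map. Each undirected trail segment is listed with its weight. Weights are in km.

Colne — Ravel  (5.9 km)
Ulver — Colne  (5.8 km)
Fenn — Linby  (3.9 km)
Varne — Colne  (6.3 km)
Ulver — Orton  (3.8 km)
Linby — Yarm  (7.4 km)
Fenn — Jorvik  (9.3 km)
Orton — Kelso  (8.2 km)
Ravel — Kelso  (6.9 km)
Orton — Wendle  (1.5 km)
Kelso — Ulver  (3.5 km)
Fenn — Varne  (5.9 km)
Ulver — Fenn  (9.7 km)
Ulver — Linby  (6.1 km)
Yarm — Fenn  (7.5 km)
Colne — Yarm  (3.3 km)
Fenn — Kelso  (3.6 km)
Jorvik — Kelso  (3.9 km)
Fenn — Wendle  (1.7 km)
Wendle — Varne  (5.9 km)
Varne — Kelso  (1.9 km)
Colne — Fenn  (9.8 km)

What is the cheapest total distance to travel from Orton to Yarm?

Settle nodes by increasing distance from Orton:
Orton: 0
Wendle: 1.5  (via Orton)
Fenn: 3.2  (via Wendle)
Ulver: 3.8  (via Orton)
Kelso: 6.8  (via Fenn)
Linby: 7.1  (via Fenn)
Varne: 7.4  (via Wendle)
Colne: 9.6  (via Ulver)
Jorvik: 10.7  (via Kelso)
Yarm: 10.7  (via Fenn)
Shortest route: Orton → Wendle → Fenn → Yarm = 10.7 km.

10.7 km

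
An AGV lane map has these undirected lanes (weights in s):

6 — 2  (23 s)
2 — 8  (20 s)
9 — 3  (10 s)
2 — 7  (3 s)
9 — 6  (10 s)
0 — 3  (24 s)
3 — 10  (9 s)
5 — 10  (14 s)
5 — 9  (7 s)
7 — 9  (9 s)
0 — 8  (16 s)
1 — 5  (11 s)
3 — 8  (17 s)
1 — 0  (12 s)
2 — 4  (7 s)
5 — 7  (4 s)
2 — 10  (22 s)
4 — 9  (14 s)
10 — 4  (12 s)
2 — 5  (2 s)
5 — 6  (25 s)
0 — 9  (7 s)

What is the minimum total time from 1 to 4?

20 s

Running Dijkstra from 1:
1: 0
5: 11  (via 1)
0: 12  (via 1)
2: 13  (via 5)
7: 15  (via 5)
9: 18  (via 5)
4: 20  (via 2)
Shortest route: 1 → 5 → 2 → 4 = 20 s.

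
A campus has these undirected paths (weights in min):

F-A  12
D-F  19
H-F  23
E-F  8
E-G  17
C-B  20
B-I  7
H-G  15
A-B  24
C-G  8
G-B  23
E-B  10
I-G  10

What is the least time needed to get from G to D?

Running Dijkstra from G:
G: 0
C: 8  (via G)
I: 10  (via G)
H: 15  (via G)
B: 17  (via I)
E: 17  (via G)
F: 25  (via E)
A: 37  (via F)
D: 44  (via F)
Shortest route: G → E → F → D = 44 min.

44 min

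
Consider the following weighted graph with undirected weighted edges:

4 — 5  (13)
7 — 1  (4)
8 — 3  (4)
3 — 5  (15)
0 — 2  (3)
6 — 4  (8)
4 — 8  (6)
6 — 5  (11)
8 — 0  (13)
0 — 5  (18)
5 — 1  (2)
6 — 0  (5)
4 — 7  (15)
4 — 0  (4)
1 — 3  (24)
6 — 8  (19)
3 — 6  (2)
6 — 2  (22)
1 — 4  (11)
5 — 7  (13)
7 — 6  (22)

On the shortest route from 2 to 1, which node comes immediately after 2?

0

Enumerating some paths:
2 - 0 - 4 - 5 - 1: 3+4+13+2 = 22
2 - 0 - 6 - 5 - 1: 3+5+11+2 = 21
2 - 0 - 4 - 1: 3+4+11 = 18
2 - 0 - 5 - 1: 3+18+2 = 23
The minimum is 18 via 2 - 0 - 4 - 1.
So from 2 the first move is to 0.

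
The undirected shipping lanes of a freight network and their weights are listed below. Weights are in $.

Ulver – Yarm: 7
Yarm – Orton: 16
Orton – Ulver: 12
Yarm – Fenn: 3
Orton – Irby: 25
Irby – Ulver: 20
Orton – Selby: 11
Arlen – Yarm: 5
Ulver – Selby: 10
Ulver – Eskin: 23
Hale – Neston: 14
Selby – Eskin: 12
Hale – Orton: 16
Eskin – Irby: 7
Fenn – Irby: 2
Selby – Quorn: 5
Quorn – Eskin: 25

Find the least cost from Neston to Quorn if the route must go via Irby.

Shortest Neston→Irby: Neston → Hale → Orton → Yarm → Fenn → Irby = 51
Shortest Irby→Quorn: Irby → Eskin → Selby → Quorn = 24
Total via Irby: 51 + 24 = $75.

$75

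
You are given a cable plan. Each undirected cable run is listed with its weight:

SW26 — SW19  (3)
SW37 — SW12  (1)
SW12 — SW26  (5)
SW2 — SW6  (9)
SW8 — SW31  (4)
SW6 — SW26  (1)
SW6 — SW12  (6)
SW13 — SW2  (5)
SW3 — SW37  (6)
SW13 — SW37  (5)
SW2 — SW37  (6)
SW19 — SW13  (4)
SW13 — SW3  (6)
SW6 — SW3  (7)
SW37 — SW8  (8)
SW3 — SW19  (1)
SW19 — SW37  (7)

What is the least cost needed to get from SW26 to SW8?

14

Compare a few routes:
SW26–SW12–SW37–SW8: 5+1+8 = 14
SW26–SW19–SW37–SW8: 3+7+8 = 18
SW26–SW6–SW12–SW37–SW8: 1+6+1+8 = 16
The minimum is 14 via SW26–SW12–SW37–SW8.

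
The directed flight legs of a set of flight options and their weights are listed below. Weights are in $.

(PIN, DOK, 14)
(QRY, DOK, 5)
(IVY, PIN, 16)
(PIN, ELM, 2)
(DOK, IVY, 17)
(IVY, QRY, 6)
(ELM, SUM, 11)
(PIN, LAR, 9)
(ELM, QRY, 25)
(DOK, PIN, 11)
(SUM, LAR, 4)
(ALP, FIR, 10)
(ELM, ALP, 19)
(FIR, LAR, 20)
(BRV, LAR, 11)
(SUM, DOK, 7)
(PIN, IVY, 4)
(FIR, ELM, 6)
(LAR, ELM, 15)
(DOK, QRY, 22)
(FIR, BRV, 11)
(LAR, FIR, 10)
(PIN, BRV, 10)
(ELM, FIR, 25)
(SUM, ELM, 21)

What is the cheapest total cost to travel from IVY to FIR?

$35

Shortest distances from IVY:
IVY: 0
QRY: 6  (via IVY)
DOK: 11  (via QRY)
PIN: 16  (via IVY)
ELM: 18  (via PIN)
LAR: 25  (via PIN)
BRV: 26  (via PIN)
SUM: 29  (via ELM)
FIR: 35  (via LAR)
Shortest route: IVY → PIN → LAR → FIR = $35.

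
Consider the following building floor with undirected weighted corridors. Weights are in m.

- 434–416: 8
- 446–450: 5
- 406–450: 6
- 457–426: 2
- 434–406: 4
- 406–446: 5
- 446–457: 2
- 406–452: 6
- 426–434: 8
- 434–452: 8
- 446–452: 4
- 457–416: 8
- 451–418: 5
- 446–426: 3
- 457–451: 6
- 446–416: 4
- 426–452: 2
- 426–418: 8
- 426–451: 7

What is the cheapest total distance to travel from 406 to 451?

Compare a few routes:
406 - 446 - 457 - 451: 5+2+6 = 13
406 - 452 - 426 - 451: 6+2+7 = 15
406 - 446 - 426 - 451: 5+3+7 = 15
Cheapest is 406 - 446 - 457 - 451 at 13 m.

13 m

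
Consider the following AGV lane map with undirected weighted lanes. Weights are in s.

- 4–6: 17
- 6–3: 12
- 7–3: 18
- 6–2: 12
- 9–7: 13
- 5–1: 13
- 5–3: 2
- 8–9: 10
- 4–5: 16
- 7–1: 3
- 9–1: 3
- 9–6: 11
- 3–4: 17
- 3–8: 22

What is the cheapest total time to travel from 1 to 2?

26 s

Candidate routes:
1–7–9–6–2: 3+13+11+12 = 39
1–9–6–2: 3+11+12 = 26
The minimum is 26 s via 1–9–6–2.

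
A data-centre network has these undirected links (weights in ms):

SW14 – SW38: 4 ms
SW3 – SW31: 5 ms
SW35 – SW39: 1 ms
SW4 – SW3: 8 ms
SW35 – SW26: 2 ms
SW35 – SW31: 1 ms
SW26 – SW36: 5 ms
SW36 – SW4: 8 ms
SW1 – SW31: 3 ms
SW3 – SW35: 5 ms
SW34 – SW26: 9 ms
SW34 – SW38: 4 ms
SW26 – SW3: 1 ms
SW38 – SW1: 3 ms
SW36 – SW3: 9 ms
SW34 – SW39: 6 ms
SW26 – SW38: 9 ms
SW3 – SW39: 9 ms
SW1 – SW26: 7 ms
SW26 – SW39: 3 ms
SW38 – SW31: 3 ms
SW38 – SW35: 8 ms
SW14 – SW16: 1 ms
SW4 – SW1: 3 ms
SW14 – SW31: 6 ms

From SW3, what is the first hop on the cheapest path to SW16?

Compare a few routes:
SW3 - SW26 - SW35 - SW31 - SW38 - SW14 - SW16: 1+2+1+3+4+1 = 12
SW3 - SW26 - SW35 - SW31 - SW14 - SW16: 1+2+1+6+1 = 11
The minimum is 11 ms via SW3 - SW26 - SW35 - SW31 - SW14 - SW16.
So from SW3 the first move is to SW26.

SW26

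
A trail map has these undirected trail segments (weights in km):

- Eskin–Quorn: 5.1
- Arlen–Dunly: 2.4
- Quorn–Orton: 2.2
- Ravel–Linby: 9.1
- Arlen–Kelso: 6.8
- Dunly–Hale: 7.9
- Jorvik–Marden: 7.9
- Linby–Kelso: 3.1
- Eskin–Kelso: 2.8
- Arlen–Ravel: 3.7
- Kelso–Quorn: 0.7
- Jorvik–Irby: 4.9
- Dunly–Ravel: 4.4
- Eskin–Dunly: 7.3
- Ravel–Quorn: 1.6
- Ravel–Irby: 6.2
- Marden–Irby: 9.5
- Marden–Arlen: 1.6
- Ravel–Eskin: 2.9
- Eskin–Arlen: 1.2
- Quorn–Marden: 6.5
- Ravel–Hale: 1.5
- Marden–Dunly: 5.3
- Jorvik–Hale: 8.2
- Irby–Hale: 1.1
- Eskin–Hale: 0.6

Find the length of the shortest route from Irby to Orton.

Enumerating some paths:
Irby - Hale - Eskin - Quorn - Orton: 1.1+0.6+5.1+2.2 = 9
Irby - Hale - Eskin - Ravel - Quorn - Orton: 1.1+0.6+2.9+1.6+2.2 = 8.4
Irby - Hale - Eskin - Kelso - Quorn - Orton: 1.1+0.6+2.8+0.7+2.2 = 7.4
Irby - Hale - Ravel - Quorn - Orton: 1.1+1.5+1.6+2.2 = 6.4
The minimum is 6.4 km via Irby - Hale - Ravel - Quorn - Orton.

6.4 km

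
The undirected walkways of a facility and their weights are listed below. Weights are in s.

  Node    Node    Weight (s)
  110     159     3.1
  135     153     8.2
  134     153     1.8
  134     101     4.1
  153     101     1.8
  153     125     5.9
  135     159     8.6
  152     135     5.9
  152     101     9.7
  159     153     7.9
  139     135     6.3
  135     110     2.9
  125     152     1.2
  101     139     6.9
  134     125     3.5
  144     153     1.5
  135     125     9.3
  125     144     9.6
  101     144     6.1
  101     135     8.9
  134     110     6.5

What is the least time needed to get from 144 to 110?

Enumerating some paths:
144 - 153 - 134 - 110: 1.5+1.8+6.5 = 9.8
144 - 153 - 101 - 134 - 110: 1.5+1.8+4.1+6.5 = 13.9
144 - 153 - 135 - 110: 1.5+8.2+2.9 = 12.6
144 - 153 - 159 - 110: 1.5+7.9+3.1 = 12.5
The minimum is 9.8 s via 144 - 153 - 134 - 110.

9.8 s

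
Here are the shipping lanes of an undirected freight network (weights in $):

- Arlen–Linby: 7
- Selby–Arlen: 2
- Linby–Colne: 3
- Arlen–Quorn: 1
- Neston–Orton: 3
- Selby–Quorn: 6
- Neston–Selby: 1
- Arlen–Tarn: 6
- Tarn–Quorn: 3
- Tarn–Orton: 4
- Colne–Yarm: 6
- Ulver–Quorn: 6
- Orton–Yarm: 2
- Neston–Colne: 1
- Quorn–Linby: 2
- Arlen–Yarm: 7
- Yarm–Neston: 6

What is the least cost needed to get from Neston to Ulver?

Shortest distances from Neston:
Neston: 0
Colne: 1  (via Neston)
Selby: 1  (via Neston)
Arlen: 3  (via Selby)
Orton: 3  (via Neston)
Quorn: 4  (via Arlen)
Linby: 4  (via Colne)
Yarm: 5  (via Orton)
Tarn: 7  (via Orton)
Ulver: 10  (via Quorn)
Shortest route: Neston → Selby → Arlen → Quorn → Ulver = $10.

$10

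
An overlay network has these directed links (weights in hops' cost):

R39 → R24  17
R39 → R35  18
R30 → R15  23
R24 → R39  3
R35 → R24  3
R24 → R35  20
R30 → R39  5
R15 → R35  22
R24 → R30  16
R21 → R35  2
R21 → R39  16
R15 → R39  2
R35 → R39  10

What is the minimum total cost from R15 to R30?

Shortest distances from R15:
R15: 0
R39: 2  (via R15)
R24: 19  (via R39)
R35: 20  (via R39)
R30: 35  (via R24)
Shortest route: R15–R39–R24–R30 = 35 hops' cost.

35 hops' cost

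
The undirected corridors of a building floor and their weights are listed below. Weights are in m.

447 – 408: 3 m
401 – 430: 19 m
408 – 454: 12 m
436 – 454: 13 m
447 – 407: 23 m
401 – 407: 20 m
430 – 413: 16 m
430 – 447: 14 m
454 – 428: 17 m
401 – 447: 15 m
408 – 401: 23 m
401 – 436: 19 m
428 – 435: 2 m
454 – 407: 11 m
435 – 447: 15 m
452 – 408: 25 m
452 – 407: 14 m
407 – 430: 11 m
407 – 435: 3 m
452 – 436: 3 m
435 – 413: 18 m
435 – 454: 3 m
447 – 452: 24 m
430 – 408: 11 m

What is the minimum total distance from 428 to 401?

Running Dijkstra from 428:
428: 0
435: 2  (via 428)
407: 5  (via 435)
454: 5  (via 435)
430: 16  (via 407)
447: 17  (via 435)
408: 17  (via 454)
436: 18  (via 454)
452: 19  (via 407)
413: 20  (via 435)
401: 25  (via 407)
Shortest route: 428 → 435 → 407 → 401 = 25 m.

25 m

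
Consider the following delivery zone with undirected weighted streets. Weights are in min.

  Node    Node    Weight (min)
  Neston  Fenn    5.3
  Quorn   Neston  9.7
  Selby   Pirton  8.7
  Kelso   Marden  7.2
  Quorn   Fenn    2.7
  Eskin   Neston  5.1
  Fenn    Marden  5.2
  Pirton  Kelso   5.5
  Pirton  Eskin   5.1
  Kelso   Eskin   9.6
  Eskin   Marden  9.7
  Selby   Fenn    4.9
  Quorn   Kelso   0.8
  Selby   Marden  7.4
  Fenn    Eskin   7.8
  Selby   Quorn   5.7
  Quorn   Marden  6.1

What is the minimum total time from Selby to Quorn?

Settle nodes by increasing distance from Selby:
Selby: 0
Fenn: 4.9  (via Selby)
Quorn: 5.7  (via Selby)
Shortest route: Selby → Quorn = 5.7 min.

5.7 min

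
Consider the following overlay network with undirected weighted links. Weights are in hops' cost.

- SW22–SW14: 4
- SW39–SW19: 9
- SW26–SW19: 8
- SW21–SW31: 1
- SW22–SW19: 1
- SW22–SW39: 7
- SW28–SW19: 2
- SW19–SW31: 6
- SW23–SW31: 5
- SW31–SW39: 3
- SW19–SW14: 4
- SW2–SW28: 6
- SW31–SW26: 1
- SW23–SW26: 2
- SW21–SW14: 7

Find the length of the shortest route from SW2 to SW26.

Enumerating some paths:
SW2–SW28–SW19–SW22–SW39–SW31–SW26: 6+2+1+7+3+1 = 20
SW2–SW28–SW19–SW31–SW26: 6+2+6+1 = 15
SW2–SW28–SW19–SW26: 6+2+8 = 16
The minimum is 15 hops' cost via SW2–SW28–SW19–SW31–SW26.

15 hops' cost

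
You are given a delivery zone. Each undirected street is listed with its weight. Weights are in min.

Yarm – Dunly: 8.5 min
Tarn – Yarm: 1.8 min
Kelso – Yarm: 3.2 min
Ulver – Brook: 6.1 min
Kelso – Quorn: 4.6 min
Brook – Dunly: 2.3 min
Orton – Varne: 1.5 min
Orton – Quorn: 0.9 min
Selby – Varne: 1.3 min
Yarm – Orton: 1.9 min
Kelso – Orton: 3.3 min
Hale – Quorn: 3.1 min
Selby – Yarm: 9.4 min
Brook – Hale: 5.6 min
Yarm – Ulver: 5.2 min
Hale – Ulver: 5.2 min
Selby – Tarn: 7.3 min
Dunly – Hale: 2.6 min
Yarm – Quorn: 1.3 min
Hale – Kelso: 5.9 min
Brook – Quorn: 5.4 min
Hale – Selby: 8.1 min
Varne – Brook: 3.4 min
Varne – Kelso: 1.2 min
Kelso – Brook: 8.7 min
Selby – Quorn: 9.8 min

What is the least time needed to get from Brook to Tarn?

8.5 min

Running Dijkstra from Brook:
Brook: 0
Dunly: 2.3  (via Brook)
Varne: 3.4  (via Brook)
Kelso: 4.6  (via Varne)
Selby: 4.7  (via Varne)
Orton: 4.9  (via Varne)
Hale: 4.9  (via Dunly)
Quorn: 5.4  (via Brook)
Ulver: 6.1  (via Brook)
Yarm: 6.7  (via Quorn)
Tarn: 8.5  (via Yarm)
Shortest route: Brook–Quorn–Yarm–Tarn = 8.5 min.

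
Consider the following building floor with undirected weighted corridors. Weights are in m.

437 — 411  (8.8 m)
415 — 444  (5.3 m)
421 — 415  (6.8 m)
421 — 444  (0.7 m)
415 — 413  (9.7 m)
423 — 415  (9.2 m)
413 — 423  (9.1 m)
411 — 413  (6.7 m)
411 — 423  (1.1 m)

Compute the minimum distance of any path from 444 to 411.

Shortest distances from 444:
444: 0
421: 0.7  (via 444)
415: 5.3  (via 444)
423: 14.5  (via 415)
413: 15  (via 415)
411: 15.6  (via 423)
Shortest route: 444–415–423–411 = 15.6 m.

15.6 m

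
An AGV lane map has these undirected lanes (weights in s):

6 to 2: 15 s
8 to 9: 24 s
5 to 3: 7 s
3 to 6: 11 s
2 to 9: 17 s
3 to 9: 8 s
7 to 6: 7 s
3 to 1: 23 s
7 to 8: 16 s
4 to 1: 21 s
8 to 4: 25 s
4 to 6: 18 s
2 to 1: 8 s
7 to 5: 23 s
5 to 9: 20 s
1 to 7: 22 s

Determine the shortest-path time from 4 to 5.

36 s

Shortest distances from 4:
4: 0
6: 18  (via 4)
1: 21  (via 4)
7: 25  (via 6)
8: 25  (via 4)
2: 29  (via 1)
3: 29  (via 6)
5: 36  (via 3)
Shortest route: 4 → 6 → 3 → 5 = 36 s.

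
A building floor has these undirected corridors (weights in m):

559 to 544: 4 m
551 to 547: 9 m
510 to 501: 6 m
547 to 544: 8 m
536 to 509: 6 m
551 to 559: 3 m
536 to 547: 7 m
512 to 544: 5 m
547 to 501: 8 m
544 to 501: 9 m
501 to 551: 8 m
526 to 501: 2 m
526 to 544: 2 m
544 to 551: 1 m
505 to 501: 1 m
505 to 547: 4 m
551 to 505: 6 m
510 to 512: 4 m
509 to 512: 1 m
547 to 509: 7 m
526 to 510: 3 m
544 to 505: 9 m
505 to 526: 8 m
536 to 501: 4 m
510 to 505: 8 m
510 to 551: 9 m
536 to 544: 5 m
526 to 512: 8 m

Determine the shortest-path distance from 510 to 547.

10 m

Enumerating some paths:
510–526–501–505–547: 3+2+1+4 = 10
510–501–505–547: 6+1+4 = 11
Cheapest is 510–526–501–505–547 at 10 m.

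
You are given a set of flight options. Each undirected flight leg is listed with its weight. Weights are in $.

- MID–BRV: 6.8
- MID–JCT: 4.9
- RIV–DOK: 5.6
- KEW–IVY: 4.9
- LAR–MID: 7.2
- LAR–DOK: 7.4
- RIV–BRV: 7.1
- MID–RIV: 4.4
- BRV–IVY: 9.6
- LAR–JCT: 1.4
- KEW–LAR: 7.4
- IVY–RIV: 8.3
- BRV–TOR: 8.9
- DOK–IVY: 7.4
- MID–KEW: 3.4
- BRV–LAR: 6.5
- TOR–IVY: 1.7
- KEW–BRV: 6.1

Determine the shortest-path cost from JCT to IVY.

$13.2

Settle nodes by increasing distance from JCT:
JCT: 0
LAR: 1.4  (via JCT)
MID: 4.9  (via JCT)
BRV: 7.9  (via LAR)
KEW: 8.3  (via MID)
DOK: 8.8  (via LAR)
RIV: 9.3  (via MID)
IVY: 13.2  (via KEW)
Shortest route: JCT–MID–KEW–IVY = $13.2.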